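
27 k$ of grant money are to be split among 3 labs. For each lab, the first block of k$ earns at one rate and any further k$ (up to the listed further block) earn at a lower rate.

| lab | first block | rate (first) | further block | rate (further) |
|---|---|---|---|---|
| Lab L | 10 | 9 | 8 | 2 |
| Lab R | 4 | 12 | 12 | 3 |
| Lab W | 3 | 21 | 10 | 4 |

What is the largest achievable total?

241

Order all 6 blocks by rate: Lab W/first 21 > Lab R/first 12 > Lab L/first 9 > Lab W/second 4 > Lab R/second 3 > Lab L/second 2.
Fill Lab W first block (3 at 21) → 24 left.
Lab R/first (12): +4 → 20 left.
Lab L first at 9: fill all 10 → 10 left.
Fill Lab W second block (10 at 4) → 0 left.
Total = 21×3 + 12×4 + 9×10 + 4×10 = 241.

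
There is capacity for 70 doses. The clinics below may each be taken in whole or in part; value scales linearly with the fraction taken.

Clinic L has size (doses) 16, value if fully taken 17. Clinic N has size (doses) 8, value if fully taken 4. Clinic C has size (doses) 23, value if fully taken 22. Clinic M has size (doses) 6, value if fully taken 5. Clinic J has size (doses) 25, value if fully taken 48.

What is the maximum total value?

Rank by value-to-size ratio: Clinic J 48/25≈1.92, Clinic L 17/16≈1.06, Clinic C 22/23≈0.957, Clinic M 5/6≈0.833, Clinic N 4/8≈0.5.
All 25 doses of Clinic J fit (value 48) — 45 remain.
Clinic L: take in full, 16 doses for value 17 — 29 left.
All 23 doses of Clinic C fit (value 22) — 6 remain.
Take all of Clinic M (6 doses, value 5) — 0 doses left.
Total value = 92.

92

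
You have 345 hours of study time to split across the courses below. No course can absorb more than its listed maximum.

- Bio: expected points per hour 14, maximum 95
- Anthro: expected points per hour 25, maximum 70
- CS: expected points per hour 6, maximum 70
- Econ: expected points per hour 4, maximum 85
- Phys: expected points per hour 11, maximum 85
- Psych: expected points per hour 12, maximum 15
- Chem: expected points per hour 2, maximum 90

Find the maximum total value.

4655

Order the courses by expected points per hour: Anthro 25 > Bio 14 > Psych 12 > Phys 11 > CS 6 > Econ 4 > Chem 2.
Anthro: +70 to 70 (cap) → 275 left.
Bio takes 95 to reach its cap of 95 → 180 left.
Give Psych 15 to hit its cap of 15 → 165 left.
Phys: +85 to 85 (cap) → 80 left.
CS takes 70 to reach its cap of 70 → 10 left.
Econ has room for 85 but only 10 remain, so it gets 10.
Total = 14×95 + 25×70 + 6×70 + 4×10 + 11×85 + 12×15 = 4655.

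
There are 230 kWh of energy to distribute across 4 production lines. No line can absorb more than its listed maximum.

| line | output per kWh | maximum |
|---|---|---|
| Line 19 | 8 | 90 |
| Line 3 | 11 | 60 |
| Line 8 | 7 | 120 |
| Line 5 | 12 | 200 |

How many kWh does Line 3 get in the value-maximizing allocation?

30

Rank by output per kWh: Line 5 12 > Line 3 11 > Line 19 8 > Line 8 7.
Line 5 takes 200 to reach its cap of 200 → 30 left.
Only 30 left; Line 3 takes them to reach 30.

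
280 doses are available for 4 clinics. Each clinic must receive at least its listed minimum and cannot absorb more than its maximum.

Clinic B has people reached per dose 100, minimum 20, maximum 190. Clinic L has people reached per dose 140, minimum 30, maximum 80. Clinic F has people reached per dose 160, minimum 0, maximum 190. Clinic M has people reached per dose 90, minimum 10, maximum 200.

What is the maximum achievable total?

Meeting every minimum uses 20+30+0+10 = 60 doses, leaving 220.
Highest people reached per dose first: Clinic F 160 > Clinic L 140 > Clinic B 100 > Clinic M 90.
Clinic F takes 190 more to reach its cap of 190 — 30 left.
Only 30 left; Clinic L takes them to reach 60.
Total = 100×20 + 140×60 + 160×190 + 90×10 = 41700.

41700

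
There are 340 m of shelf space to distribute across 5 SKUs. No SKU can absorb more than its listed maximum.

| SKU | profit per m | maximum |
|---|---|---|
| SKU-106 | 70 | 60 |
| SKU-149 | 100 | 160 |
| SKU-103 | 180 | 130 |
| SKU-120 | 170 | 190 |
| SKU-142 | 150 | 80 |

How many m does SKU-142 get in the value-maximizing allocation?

Order the SKUs by profit per m: SKU-103 180 > SKU-120 170 > SKU-142 150 > SKU-149 100 > SKU-106 70.
SKU-103 takes 130 to reach its cap of 130 ; 210 left.
Give SKU-120 190 to hit its cap of 190 ; 20 left.
SKU-142: +20 (room for 80) → 20. Pool exhausted.

20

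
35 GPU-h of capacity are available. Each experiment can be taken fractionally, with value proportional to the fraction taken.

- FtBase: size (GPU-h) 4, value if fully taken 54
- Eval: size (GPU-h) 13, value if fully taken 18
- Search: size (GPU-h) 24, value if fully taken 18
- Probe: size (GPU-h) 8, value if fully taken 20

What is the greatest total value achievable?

99.5

Sort by value density: FtBase 54/4≈13.5, Probe 20/8≈2.5, Eval 18/13≈1.38, Search 18/24≈0.75.
All 4 GPU-h of FtBase fit (value 54) ; 31 remain.
Take all of Probe (8 GPU-h, value 20) ; 23 GPU-h left.
Eval: take in full, 13 GPU-h for value 18 ; 10 left.
Fill the last 10 GPU-h with part of Search: 10/24 of it earns 7.5.
Total value = 99.5.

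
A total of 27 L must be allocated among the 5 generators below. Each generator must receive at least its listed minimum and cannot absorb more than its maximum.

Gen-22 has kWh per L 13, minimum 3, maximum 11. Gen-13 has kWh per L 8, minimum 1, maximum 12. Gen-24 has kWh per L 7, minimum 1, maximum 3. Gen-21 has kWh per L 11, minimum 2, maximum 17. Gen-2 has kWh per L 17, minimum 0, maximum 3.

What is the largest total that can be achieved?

Meeting every minimum uses 3+1+1+2+0 = 7 L, leaving 20.
Order the generators by kWh per L: Gen-2 17 > Gen-22 13 > Gen-21 11 > Gen-13 8 > Gen-24 7.
Gen-2: +3 to 3 (cap) ; 17 left.
Give Gen-22 8 more to hit its cap of 11 ; 9 left.
Gen-21: +9 (room for 15) → 11. Pool exhausted.
Total = 13×11 + 8×1 + 7×1 + 11×11 + 17×3 = 330.

330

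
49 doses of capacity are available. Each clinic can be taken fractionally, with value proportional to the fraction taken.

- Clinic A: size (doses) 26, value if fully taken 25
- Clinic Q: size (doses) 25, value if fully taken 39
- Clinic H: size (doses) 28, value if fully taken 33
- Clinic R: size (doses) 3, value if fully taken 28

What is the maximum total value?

91.75

Rank by value-to-size ratio: Clinic R 28/3≈9.33, Clinic Q 39/25≈1.56, Clinic H 33/28≈1.18, Clinic A 25/26≈0.962.
Clinic R: take in full, 3 doses for value 28 → 46 left.
Take all of Clinic Q (25 doses, value 39) → 21 doses left.
Fill the last 21 doses with part of Clinic H: 21/28 of it earns 24.75.
Total value = 91.75.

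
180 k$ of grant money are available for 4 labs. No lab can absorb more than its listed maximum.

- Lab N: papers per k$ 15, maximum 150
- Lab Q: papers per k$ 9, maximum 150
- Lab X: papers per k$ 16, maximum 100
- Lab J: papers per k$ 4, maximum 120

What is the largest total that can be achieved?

Highest papers per k$ first: Lab X 16 > Lab N 15 > Lab Q 9 > Lab J 4.
Give Lab X 100 to hit its cap of 100 — 80 left.
Lab N has room for 150 but only 80 remain, so it gets 80.
Total = 15×80 + 16×100 = 2800.

2800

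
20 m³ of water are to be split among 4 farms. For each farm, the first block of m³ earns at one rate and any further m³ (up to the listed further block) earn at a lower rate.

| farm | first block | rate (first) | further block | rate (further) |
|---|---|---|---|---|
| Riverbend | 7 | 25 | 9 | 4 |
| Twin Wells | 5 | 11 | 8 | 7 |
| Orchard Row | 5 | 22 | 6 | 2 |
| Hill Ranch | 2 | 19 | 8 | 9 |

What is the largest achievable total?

387

Order all 8 blocks by rate: Riverbend/first 25 > Orchard Row/first 22 > Hill Ranch/first 19 > Twin Wells/first 11 > Hill Ranch/second 9 > Twin Wells/second 7 > Riverbend/second 4 > Orchard Row/second 2.
Riverbend first at 25: fill all 7 — 13 left.
Orchard Row first at 22: fill all 5 — 8 left.
Fill Hill Ranch first block (2 at 19) — 6 left.
Fill Twin Wells first block (5 at 11) — 1 left.
Hill Ranch second at 9: only 1 left, fill 1.
Total = 25×7 + 22×5 + 19×2 + 11×5 + 9×1 = 387.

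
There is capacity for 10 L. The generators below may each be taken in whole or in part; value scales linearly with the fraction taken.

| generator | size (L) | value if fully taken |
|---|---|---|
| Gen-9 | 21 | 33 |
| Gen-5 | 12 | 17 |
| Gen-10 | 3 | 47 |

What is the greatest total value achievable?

58

Best value per unit of size first: Gen-10 47/3≈15.7, Gen-9 33/21≈1.57, Gen-5 17/12≈1.42.
All 3 L of Gen-10 fit (value 47) → 7 remain.
7 L left: a 7/21 share of Gen-9 gives 33×7/21 = 11.
Total value = 58.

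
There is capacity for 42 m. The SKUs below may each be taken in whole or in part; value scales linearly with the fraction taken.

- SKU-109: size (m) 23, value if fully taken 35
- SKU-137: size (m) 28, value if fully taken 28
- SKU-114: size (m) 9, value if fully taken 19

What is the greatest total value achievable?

Sort by value density: SKU-114 19/9≈2.11, SKU-109 35/23≈1.52, SKU-137 28/28≈1.
Take all of SKU-114 (9 m, value 19) → 33 m left.
All 23 m of SKU-109 fit (value 35) → 10 remain.
Only 10 m remain; take 10/28 of SKU-137 for value 28×10/28 = 10.
Total value = 64.

64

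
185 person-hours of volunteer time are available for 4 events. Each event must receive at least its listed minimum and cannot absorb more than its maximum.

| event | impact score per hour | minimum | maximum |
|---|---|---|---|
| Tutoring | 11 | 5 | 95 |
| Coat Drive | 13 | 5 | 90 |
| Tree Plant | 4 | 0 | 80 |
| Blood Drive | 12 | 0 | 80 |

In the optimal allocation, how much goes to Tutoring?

15

Meeting every minimum uses 5+5+0+0 = 10 person-hours, leaving 175.
Order the events by impact score per hour: Coat Drive 13 > Blood Drive 12 > Tutoring 11 > Tree Plant 4.
Coat Drive takes 85 more to reach its cap of 90 → 90 left.
Blood Drive: +80 to 80 (cap) → 10 left.
Tutoring: +10 (room for 90) → 15. Pool exhausted.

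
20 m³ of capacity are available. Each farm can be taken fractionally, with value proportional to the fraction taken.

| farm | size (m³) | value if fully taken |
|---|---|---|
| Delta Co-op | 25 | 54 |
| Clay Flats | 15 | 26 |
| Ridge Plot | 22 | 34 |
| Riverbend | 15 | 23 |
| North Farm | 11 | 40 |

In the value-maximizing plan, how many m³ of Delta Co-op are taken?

9

Best value per unit of size first: North Farm 40/11≈3.64, Delta Co-op 54/25≈2.16, Clay Flats 26/15≈1.73, Ridge Plot 34/22≈1.55, Riverbend 23/15≈1.53.
Take all of North Farm (11 m³, value 40) → 9 m³ left.
Only 9 m³ remain; take 9/25 of Delta Co-op for value 54×9/25 = 19.44.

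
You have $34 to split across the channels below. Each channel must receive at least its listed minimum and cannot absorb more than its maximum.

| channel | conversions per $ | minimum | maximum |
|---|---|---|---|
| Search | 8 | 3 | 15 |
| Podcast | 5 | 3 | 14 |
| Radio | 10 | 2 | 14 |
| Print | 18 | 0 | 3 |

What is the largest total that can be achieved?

Meeting every minimum uses 3+3+2+0 = 8 $, leaving 26.
Rank by conversions per $: Print 18 > Radio 10 > Search 8 > Podcast 5.
Print: +3 to 3 (cap) → 23 left.
Radio: +12 to 14 (cap) → 11 left.
Search has room for 12 more but only 11 remain, so it gets 14.
Total = 8×14 + 5×3 + 10×14 + 18×3 = 321.

321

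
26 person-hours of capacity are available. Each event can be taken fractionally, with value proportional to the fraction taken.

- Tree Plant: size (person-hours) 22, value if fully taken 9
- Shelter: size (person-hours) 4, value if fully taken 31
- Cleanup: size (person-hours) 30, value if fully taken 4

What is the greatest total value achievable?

40

Rank by value-to-size ratio: Shelter 31/4≈7.75, Tree Plant 9/22≈0.409, Cleanup 4/30≈0.133.
Shelter: take in full, 4 person-hours for value 31 ; 22 left.
Take all of Tree Plant (22 person-hours, value 9) ; 0 person-hours left.
Total value = 40.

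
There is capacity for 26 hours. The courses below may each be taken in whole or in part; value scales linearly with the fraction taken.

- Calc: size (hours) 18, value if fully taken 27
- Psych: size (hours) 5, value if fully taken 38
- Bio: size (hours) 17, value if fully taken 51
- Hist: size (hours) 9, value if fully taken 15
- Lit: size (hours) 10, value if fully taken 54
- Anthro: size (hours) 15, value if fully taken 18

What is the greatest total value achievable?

Rank by value-to-size ratio: Psych 38/5≈7.6, Lit 54/10≈5.4, Bio 51/17≈3, Hist 15/9≈1.67, Calc 27/18≈1.5, Anthro 18/15≈1.2.
All 5 hours of Psych fit (value 38) — 21 remain.
Lit: take in full, 10 hours for value 54 — 11 left.
Fill the last 11 hours with part of Bio: 11/17 of it earns 33.
Total value = 125.

125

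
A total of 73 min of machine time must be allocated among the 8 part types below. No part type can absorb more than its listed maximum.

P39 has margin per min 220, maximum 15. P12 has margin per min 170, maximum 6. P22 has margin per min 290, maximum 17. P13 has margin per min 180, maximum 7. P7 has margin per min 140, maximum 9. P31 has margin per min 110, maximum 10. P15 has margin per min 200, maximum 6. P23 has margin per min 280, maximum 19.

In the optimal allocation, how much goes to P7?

Order the part types by margin per min: P22 290 > P23 280 > P39 220 > P15 200 > P13 180 > P12 170 > P7 140 > P31 110.
P22 takes 17 to reach its cap of 17 → 56 left.
P23 takes 19 to reach its cap of 19 → 37 left.
P39: +15 to 15 (cap) → 22 left.
P15: +6 to 6 (cap) → 16 left.
Give P13 7 to hit its cap of 7 → 9 left.
Give P12 6 to hit its cap of 6 → 3 left.
P7 has room for 9 but only 3 remain, so it gets 3.

3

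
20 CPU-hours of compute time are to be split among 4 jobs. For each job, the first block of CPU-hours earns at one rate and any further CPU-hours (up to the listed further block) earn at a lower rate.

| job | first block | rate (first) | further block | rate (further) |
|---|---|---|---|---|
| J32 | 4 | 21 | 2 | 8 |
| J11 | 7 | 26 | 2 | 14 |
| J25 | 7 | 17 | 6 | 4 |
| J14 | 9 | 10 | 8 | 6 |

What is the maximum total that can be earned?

Rank every tier by rate: J11/tier1 26 > J32/tier1 21 > J25/tier1 17 > J11/tier2 14 > J14/tier1 10 > J32/tier2 8 > J14/tier2 6 > J25/tier2 4.
Fill J11 tier1 block (7 at 26) — 13 left.
J32 tier1 at 21: fill all 4 — 9 left.
Fill J25 tier1 block (7 at 17) — 2 left.
J11/tier2 (14): +2 — 0 left.
Total = 26×7 + 21×4 + 17×7 + 14×2 = 413.

413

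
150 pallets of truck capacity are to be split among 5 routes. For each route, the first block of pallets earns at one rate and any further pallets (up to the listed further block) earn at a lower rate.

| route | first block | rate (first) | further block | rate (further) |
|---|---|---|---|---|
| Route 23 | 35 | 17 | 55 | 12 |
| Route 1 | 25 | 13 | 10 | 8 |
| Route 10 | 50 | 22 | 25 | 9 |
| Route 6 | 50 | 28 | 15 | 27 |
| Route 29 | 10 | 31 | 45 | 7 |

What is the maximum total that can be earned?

Rank every tier by rate: Route 29/tier1 31 > Route 6/tier1 28 > Route 6/tier2 27 > Route 10/tier1 22 > Route 23/tier1 17 > Route 1/tier1 13 > Route 23/tier2 12 > Route 10/tier2 9 > Route 1/tier2 8 > Route 29/tier2 7.
Route 29/tier1 (31): +10 ; 140 left.
Route 6 tier1 at 28: fill all 50 ; 90 left.
Route 6/tier2 (27): +15 ; 75 left.
Route 10 tier1 at 22: fill all 50 ; 25 left.
Route 23/tier1: +25 of 35 at 17; pool empty.
Total = 31×10 + 28×50 + 27×15 + 22×50 + 17×25 = 3640.

3640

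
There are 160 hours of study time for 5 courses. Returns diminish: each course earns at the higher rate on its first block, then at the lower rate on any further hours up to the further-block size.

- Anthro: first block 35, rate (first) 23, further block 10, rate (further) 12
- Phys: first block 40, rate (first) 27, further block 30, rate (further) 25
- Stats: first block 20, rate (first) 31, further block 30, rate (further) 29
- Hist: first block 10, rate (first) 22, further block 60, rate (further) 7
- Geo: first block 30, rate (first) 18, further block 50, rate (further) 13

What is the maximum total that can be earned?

4235

Rank every tier by rate: Stats/first 31 > Stats/second 29 > Phys/first 27 > Phys/second 25 > Anthro/first 23 > Hist/first 22 > Geo/first 18 > Geo/second 13 > Anthro/second 12 > Hist/second 7.
Stats first at 31: fill all 20 → 140 left.
Stats/second (29): +30 → 110 left.
Fill Phys first block (40 at 27) → 70 left.
Phys/second (25): +30 → 40 left.
Anthro first at 23: fill all 35 → 5 left.
Hist/first: +5 of 10 at 22; pool empty.
Total = 31×20 + 29×30 + 27×40 + 25×30 + 23×35 + 22×5 = 4235.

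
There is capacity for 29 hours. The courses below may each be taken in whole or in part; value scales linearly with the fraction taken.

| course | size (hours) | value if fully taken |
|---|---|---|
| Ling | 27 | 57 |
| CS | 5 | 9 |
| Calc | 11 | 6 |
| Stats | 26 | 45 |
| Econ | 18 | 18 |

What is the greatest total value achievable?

Rank by value-to-size ratio: Ling 57/27≈2.11, CS 9/5≈1.8, Stats 45/26≈1.73, Econ 18/18≈1, Calc 6/11≈0.545.
All 27 hours of Ling fit (value 57) → 2 remain.
Only 2 hours remain; take 2/5 of CS for value 9×2/5 = 3.6.
Total value = 60.6.

60.6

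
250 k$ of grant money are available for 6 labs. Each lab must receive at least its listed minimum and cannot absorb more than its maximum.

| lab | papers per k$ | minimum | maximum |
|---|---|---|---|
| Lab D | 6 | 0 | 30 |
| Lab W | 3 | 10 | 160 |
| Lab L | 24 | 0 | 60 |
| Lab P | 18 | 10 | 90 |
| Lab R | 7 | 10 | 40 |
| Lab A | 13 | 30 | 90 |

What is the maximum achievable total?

4200

Meeting every minimum uses 0+10+0+10+10+30 = 60 k$, leaving 190.
Order the labs by papers per k$: Lab L 24 > Lab P 18 > Lab A 13 > Lab R 7 > Lab D 6 > Lab W 3.
Lab L: +60 to 60 (cap) → 130 left.
Lab P: +80 to 90 (cap) → 50 left.
Only 50 left; Lab A takes them to reach 80.
Total = 3×10 + 24×60 + 18×90 + 7×10 + 13×80 = 4200.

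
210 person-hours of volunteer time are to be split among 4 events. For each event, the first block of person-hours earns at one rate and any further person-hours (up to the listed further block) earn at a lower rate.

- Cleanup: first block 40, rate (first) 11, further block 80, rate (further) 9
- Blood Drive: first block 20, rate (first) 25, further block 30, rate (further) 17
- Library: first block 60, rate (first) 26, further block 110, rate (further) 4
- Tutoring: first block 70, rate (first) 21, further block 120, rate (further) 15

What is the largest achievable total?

4490

Rank every tier by rate: Library/first 26 > Blood Drive/first 25 > Tutoring/first 21 > Blood Drive/second 17 > Tutoring/second 15 > Cleanup/first 11 > Cleanup/second 9 > Library/second 4.
Fill Library first block (60 at 26) — 150 left.
Fill Blood Drive first block (20 at 25) — 130 left.
Tutoring first at 21: fill all 70 — 60 left.
Blood Drive/second (17): +30 — 30 left.
30 remain; put them into Tutoring second at 15.
Total = 26×60 + 25×20 + 21×70 + 17×30 + 15×30 = 4490.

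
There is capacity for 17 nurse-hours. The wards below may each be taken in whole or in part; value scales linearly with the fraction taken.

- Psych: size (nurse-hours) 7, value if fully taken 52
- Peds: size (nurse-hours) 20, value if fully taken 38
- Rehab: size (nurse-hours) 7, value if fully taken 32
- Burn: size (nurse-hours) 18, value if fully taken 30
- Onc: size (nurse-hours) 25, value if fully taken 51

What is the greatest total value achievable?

Best value per unit of size first: Psych 52/7≈7.43, Rehab 32/7≈4.57, Onc 51/25≈2.04, Peds 38/20≈1.9, Burn 30/18≈1.67.
All 7 nurse-hours of Psych fit (value 52) → 10 remain.
Take all of Rehab (7 nurse-hours, value 32) → 3 nurse-hours left.
Only 3 nurse-hours remain; take 3/25 of Onc for value 51×3/25 = 6.12.
Total value = 90.12.

90.12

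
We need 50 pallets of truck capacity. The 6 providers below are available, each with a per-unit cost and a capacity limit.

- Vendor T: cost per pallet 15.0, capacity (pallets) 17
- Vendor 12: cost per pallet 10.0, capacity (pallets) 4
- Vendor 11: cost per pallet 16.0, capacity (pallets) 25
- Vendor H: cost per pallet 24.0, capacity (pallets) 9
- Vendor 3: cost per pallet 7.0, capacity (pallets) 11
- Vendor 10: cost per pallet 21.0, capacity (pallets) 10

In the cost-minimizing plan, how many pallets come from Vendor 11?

18

Use providers in increasing cost order.
Vendor 3 (7.0): use full 11 → 39 pallets to go.
Vendor 12 (10.0): use full 4 → 35 pallets to go.
Vendor T (15.0): use full 17 → 18 pallets to go.
Vendor 11 at 16.0: take 18 of its 25 → requirement met.
Vendor 10, Vendor H: unused.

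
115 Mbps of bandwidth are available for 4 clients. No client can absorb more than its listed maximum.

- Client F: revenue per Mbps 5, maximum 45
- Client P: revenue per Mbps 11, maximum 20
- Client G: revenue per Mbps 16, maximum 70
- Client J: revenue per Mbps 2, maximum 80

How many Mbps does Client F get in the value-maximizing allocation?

Order the clients by revenue per Mbps: Client G 16 > Client P 11 > Client F 5 > Client J 2.
Give Client G 70 to hit its cap of 70 → 45 left.
Give Client P 20 to hit its cap of 20 → 25 left.
Client F: +25 (room for 45) → 25. Pool exhausted.

25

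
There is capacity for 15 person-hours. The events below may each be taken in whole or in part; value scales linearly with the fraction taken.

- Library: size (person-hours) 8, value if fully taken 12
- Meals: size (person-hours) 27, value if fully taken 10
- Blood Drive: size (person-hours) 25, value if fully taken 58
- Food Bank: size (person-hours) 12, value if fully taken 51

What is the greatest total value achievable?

57.96

Sort by value density: Food Bank 51/12≈4.25, Blood Drive 58/25≈2.32, Library 12/8≈1.5, Meals 10/27≈0.37.
Food Bank: take in full, 12 person-hours for value 51 — 3 left.
Only 3 person-hours remain; take 3/25 of Blood Drive for value 58×3/25 = 6.96.
Total value = 57.96.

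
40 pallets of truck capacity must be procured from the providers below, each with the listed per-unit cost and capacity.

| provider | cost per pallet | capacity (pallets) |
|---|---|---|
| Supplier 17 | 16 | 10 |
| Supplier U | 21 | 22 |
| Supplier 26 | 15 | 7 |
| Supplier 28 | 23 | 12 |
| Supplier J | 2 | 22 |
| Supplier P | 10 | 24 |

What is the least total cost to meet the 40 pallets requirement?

Cheapest first:
Take 22 from Supplier J at 2 → need 18 more.
Supplier P (10): take the remaining 18 → done.
Supplier 26, Supplier 17, Supplier U, Supplier 28: unused.
Cost = 22×2 + 18×10 = 224.

224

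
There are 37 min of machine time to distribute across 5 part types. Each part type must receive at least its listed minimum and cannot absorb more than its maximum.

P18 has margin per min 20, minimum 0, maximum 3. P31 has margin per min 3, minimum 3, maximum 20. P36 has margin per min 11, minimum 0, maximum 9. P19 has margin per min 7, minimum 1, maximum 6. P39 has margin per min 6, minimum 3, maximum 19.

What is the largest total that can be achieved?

306

Meeting every minimum uses 0+3+0+1+3 = 7 min, leaving 30.
Highest margin per min first: P18 20 > P36 11 > P19 7 > P39 6 > P31 3.
P18: +3 to 3 (cap) → 27 left.
P36 takes 9 more to reach its cap of 9 → 18 left.
P19: +5 to 6 (cap) → 13 left.
P39 has room for 16 more but only 13 remain, so it gets 16.
Total = 20×3 + 3×3 + 11×9 + 7×6 + 6×16 = 306.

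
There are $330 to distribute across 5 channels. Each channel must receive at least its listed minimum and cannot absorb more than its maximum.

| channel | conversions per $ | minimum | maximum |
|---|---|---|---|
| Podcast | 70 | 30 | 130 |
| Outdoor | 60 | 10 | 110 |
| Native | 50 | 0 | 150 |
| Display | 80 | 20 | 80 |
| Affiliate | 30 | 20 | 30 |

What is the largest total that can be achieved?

22100

Meeting every minimum uses 30+10+0+20+20 = 80 $, leaving 250.
Order the channels by conversions per $: Display 80 > Podcast 70 > Outdoor 60 > Native 50 > Affiliate 30.
Display takes 60 more to reach its cap of 80 — 190 left.
Give Podcast 100 more to hit its cap of 130 — 90 left.
Outdoor: +90 (room for 100) → 100. Pool exhausted.
Total = 70×130 + 60×100 + 80×80 + 30×20 = 22100.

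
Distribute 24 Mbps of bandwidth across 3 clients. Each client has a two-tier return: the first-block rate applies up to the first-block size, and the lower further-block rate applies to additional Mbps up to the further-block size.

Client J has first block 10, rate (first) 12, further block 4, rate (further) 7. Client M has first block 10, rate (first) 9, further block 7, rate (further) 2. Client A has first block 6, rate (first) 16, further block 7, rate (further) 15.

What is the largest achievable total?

330

Order all 6 blocks by rate: Client A/first 16 > Client A/second 15 > Client J/first 12 > Client M/first 9 > Client J/second 7 > Client M/second 2.
Client A/first (16): +6 → 18 left.
Client A second at 15: fill all 7 → 11 left.
Fill Client J first block (10 at 12) → 1 left.
1 remain; put them into Client M first at 9.
Total = 16×6 + 15×7 + 12×10 + 9×1 = 330.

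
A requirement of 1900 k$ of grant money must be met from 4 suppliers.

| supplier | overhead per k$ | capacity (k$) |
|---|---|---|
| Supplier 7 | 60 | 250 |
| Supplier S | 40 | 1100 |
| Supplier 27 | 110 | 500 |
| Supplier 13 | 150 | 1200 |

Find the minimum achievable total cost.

121500

Use suppliers in increasing cost order.
Supplier S at 40: take all 1100 k$ ; 800 still needed.
Supplier 7 (60): use full 250 ; 550 k$ to go.
Supplier 27 at 110: take all 500 k$ ; 50 still needed.
Supplier 13 at 150: take 50 of its 1200 ; requirement met.
Cost = 1100×40 + 250×60 + 500×110 + 50×150 = 121500.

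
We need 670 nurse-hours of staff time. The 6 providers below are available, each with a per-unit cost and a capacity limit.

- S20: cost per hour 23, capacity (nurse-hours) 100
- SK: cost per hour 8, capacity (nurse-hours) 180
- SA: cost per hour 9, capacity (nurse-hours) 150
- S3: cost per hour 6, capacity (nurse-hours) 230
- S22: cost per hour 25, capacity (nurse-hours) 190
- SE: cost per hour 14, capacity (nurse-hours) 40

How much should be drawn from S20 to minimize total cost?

70

Fill from the cheapest provider first.
S3 (6): use full 230 ; 440 nurse-hours to go.
SK at 8: take all 180 nurse-hours ; 260 still needed.
Take 150 from SA at 9 ; need 110 more.
SE (14): use full 40 ; 70 nurse-hours to go.
S20 at 23: take 70 of its 100 ; requirement met.
S22: unused.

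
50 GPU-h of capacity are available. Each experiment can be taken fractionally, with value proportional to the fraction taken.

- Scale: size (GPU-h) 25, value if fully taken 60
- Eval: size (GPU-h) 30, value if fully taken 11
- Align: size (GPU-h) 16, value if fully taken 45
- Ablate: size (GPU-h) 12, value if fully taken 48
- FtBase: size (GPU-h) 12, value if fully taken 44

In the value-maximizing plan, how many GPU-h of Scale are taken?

10

Best value per unit of size first: Ablate 48/12≈4, FtBase 44/12≈3.67, Align 45/16≈2.81, Scale 60/25≈2.4, Eval 11/30≈0.367.
Take all of Ablate (12 GPU-h, value 48) → 38 GPU-h left.
FtBase: take in full, 12 GPU-h for value 44 → 26 left.
Align: take in full, 16 GPU-h for value 45 → 10 left.
Only 10 GPU-h remain; take 10/25 of Scale for value 60×10/25 = 24.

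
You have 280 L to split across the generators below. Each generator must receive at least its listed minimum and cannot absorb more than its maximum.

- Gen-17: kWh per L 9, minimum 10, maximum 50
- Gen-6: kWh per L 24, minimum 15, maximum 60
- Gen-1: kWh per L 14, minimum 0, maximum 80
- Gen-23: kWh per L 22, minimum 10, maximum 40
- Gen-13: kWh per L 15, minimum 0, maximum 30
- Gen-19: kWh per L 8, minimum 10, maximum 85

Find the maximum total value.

Meeting every minimum uses 10+15+0+10+0+10 = 45 L, leaving 235.
Rank by kWh per L: Gen-6 24 > Gen-23 22 > Gen-13 15 > Gen-1 14 > Gen-17 9 > Gen-19 8.
Gen-6 takes 45 more to reach its cap of 60 ; 190 left.
Gen-23: +30 to 40 (cap) ; 160 left.
Gen-13 takes 30 more to reach its cap of 30 ; 130 left.
Gen-1: +80 to 80 (cap) ; 50 left.
Gen-17 takes 40 more to reach its cap of 50 ; 10 left.
Only 10 left; Gen-19 takes them to reach 20.
Total = 9×50 + 24×60 + 14×80 + 22×40 + 15×30 + 8×20 = 4500.

4500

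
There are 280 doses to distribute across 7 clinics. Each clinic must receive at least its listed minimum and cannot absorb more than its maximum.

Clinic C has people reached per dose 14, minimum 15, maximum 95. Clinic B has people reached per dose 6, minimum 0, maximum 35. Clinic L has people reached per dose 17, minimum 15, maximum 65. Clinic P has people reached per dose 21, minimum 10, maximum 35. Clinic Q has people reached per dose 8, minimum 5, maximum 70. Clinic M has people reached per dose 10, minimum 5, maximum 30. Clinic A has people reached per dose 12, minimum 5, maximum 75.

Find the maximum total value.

Meeting every minimum uses 15+0+15+10+5+5+5 = 55 doses, leaving 225.
Highest people reached per dose first: Clinic P 21 > Clinic L 17 > Clinic C 14 > Clinic A 12 > Clinic M 10 > Clinic Q 8 > Clinic B 6.
Clinic P: +25 to 35 (cap) — 200 left.
Give Clinic L 50 more to hit its cap of 65 — 150 left.
Clinic C takes 80 more to reach its cap of 95 — 70 left.
Clinic A: +70 to 75 (cap) — 0 left.
Total = 14×95 + 17×65 + 21×35 + 8×5 + 10×5 + 12×75 = 4160.

4160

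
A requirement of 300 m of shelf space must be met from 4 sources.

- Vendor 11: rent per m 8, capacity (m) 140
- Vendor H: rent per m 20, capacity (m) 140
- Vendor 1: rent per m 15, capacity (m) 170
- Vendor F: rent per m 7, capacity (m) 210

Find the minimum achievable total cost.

Fill from the cheapest source first.
Take 210 from Vendor F at 7 — need 90 more.
Vendor 11 at 8: take 90 of its 140 — requirement met.
Vendor 1, Vendor H: unused.
Cost = 210×7 + 90×8 = 2190.

2190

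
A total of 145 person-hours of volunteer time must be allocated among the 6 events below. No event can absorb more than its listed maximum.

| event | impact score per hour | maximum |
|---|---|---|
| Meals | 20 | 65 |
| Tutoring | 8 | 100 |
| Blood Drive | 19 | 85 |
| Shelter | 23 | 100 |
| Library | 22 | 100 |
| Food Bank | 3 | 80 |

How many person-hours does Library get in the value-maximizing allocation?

45

Rank by impact score per hour: Shelter 23 > Library 22 > Meals 20 > Blood Drive 19 > Tutoring 8 > Food Bank 3.
Shelter takes 100 to reach its cap of 100 — 45 left.
Library: +45 (room for 100) → 45. Pool exhausted.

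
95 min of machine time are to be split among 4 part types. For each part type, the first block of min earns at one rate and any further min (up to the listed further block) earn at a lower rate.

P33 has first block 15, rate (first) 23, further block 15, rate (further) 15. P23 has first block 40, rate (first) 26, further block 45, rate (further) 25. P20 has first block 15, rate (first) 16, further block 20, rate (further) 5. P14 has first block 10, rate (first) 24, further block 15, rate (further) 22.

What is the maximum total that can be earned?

Treat each block as its own option and order by rate: P23/T1 26 > P23/T2 25 > P14/T1 24 > P33/T1 23 > P14/T2 22 > P20/T1 16 > P33/T2 15 > P20/T2 5.
Fill P23 T1 block (40 at 26) → 55 left.
P23 T2 at 25: fill all 45 → 10 left.
P14/T1 (24): +10 → 0 left.
Total = 26×40 + 25×45 + 24×10 = 2405.

2405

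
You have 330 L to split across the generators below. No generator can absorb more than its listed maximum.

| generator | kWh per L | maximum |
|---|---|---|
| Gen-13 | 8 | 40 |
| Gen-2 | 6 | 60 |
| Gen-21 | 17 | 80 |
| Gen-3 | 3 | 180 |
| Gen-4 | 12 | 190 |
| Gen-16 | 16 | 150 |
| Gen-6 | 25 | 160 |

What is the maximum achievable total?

Rank by kWh per L: Gen-6 25 > Gen-21 17 > Gen-16 16 > Gen-4 12 > Gen-13 8 > Gen-2 6 > Gen-3 3.
Give Gen-6 160 to hit its cap of 160 → 170 left.
Gen-21: +80 to 80 (cap) → 90 left.
Gen-16 has room for 150 but only 90 remain, so it gets 90.
Total = 17×80 + 16×90 + 25×160 = 6800.

6800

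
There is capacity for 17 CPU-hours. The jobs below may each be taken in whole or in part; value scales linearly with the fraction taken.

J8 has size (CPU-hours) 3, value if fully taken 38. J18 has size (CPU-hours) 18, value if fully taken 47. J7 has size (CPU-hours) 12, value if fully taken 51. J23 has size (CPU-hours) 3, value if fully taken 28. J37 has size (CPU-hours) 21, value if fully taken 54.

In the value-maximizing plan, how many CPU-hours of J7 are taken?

11

Best value per unit of size first: J8 38/3≈12.7, J23 28/3≈9.33, J7 51/12≈4.25, J18 47/18≈2.61, J37 54/21≈2.57.
Take all of J8 (3 CPU-hours, value 38) ; 14 CPU-hours left.
Take all of J23 (3 CPU-hours, value 28) ; 11 CPU-hours left.
Fill the last 11 CPU-hours with part of J7: 11/12 of it earns 46.75.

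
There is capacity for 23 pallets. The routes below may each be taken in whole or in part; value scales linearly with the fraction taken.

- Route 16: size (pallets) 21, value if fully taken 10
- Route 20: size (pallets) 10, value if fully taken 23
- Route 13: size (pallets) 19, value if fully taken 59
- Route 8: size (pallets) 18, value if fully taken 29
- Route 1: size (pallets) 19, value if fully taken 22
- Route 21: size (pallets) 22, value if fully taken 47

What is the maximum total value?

Best value per unit of size first: Route 13 59/19≈3.11, Route 20 23/10≈2.3, Route 21 47/22≈2.14, Route 8 29/18≈1.61, Route 1 22/19≈1.16, Route 16 10/21≈0.476.
All 19 pallets of Route 13 fit (value 59) ; 4 remain.
Only 4 pallets remain; take 4/10 of Route 20 for value 23×4/10 = 9.2.
Total value = 68.2.

68.2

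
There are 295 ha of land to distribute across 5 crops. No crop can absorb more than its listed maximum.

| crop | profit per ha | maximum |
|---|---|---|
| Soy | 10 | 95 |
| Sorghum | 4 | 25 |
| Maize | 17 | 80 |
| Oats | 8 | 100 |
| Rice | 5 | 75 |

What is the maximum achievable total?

Highest profit per ha first: Maize 17 > Soy 10 > Oats 8 > Rice 5 > Sorghum 4.
Give Maize 80 to hit its cap of 80 — 215 left.
Soy: +95 to 95 (cap) — 120 left.
Give Oats 100 to hit its cap of 100 — 20 left.
Only 20 left; Rice takes them to reach 20.
Total = 10×95 + 17×80 + 8×100 + 5×20 = 3210.

3210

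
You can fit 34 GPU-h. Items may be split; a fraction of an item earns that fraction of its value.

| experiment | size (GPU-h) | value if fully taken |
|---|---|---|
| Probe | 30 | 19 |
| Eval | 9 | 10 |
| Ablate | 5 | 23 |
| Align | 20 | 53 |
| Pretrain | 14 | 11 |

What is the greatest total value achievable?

Sort by value density: Ablate 23/5≈4.6, Align 53/20≈2.65, Eval 10/9≈1.11, Pretrain 11/14≈0.786, Probe 19/30≈0.633.
All 5 GPU-h of Ablate fit (value 23) → 29 remain.
Align: take in full, 20 GPU-h for value 53 → 9 left.
Take all of Eval (9 GPU-h, value 10) → 0 GPU-h left.
Total value = 86.

86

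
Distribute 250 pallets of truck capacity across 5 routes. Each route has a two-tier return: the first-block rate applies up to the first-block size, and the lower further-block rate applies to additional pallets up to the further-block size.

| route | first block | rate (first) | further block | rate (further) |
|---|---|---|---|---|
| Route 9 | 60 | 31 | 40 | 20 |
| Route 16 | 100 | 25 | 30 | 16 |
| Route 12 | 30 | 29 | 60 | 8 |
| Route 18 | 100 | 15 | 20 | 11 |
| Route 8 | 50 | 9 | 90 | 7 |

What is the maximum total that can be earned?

6350

Treat each block as its own option and order by rate: Route 9/T1 31 > Route 12/T1 29 > Route 16/T1 25 > Route 9/T2 20 > Route 16/T2 16 > Route 18/T1 15 > Route 18/T2 11 > Route 8/T1 9 > Route 12/T2 8 > Route 8/T2 7.
Route 9/T1 (31): +60 ; 190 left.
Route 12/T1 (29): +30 ; 160 left.
Route 16 T1 at 25: fill all 100 ; 60 left.
Route 9 T2 at 20: fill all 40 ; 20 left.
Route 16 T2 at 16: only 20 left, fill 20.
Total = 31×60 + 29×30 + 25×100 + 20×40 + 16×20 = 6350.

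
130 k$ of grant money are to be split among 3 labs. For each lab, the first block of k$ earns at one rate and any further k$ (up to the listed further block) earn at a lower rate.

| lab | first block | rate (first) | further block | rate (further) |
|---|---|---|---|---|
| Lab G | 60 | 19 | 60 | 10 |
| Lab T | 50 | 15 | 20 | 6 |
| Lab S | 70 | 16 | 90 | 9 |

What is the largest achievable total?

Treat each block as its own option and order by rate: Lab G/first 19 > Lab S/first 16 > Lab T/first 15 > Lab G/second 10 > Lab S/second 9 > Lab T/second 6.
Fill Lab G first block (60 at 19) — 70 left.
Lab S first at 16: fill all 70 — 0 left.
Total = 19×60 + 16×70 = 2260.

2260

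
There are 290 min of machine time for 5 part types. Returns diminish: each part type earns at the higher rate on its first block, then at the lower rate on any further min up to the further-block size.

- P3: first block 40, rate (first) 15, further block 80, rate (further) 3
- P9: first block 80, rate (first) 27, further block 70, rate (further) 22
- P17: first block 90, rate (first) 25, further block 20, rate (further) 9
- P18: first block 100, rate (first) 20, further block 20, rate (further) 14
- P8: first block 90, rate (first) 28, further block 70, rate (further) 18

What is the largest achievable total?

7590

Treat each block as its own option and order by rate: P8/first 28 > P9/first 27 > P17/first 25 > P9/second 22 > P18/first 20 > P8/second 18 > P3/first 15 > P18/second 14 > P17/second 9 > P3/second 3.
P8 first at 28: fill all 90 → 200 left.
P9 first at 27: fill all 80 → 120 left.
P17/first (25): +90 → 30 left.
P9 second at 22: only 30 left, fill 30.
Total = 28×90 + 27×80 + 25×90 + 22×30 = 7590.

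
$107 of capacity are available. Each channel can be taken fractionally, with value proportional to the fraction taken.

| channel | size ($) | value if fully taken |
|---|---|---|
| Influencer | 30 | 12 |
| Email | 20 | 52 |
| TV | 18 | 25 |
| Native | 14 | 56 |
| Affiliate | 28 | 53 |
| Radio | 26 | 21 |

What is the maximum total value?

207.4

Best value per unit of size first: Native 56/14≈4, Email 52/20≈2.6, Affiliate 53/28≈1.89, TV 25/18≈1.39, Radio 21/26≈0.808, Influencer 12/30≈0.4.
All 14 $ of Native fit (value 56) → 93 remain.
Take all of Email (20 $, value 52) → 73 $ left.
Affiliate: take in full, 28 $ for value 53 → 45 left.
All 18 $ of TV fit (value 25) → 27 remain.
All 26 $ of Radio fit (value 21) → 1 remain.
Only 1 $ remain; take 1/30 of Influencer for value 12×1/30 = 0.4.
Total value = 207.4.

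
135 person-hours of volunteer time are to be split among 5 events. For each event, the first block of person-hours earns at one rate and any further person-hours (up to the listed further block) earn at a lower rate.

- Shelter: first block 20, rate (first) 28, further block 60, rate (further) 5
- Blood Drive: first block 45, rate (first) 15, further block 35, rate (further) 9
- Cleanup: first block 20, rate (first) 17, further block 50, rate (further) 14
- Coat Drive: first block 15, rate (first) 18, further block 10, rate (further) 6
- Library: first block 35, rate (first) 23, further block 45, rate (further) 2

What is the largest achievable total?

Treat each block as its own option and order by rate: Shelter/T1 28 > Library/T1 23 > Coat Drive/T1 18 > Cleanup/T1 17 > Blood Drive/T1 15 > Cleanup/T2 14 > Blood Drive/T2 9 > Coat Drive/T2 6 > Shelter/T2 5 > Library/T2 2.
Shelter T1 at 28: fill all 20 ; 115 left.
Library T1 at 23: fill all 35 ; 80 left.
Coat Drive/T1 (18): +15 ; 65 left.
Cleanup/T1 (17): +20 ; 45 left.
Blood Drive T1 at 15: fill all 45 ; 0 left.
Total = 28×20 + 23×35 + 18×15 + 17×20 + 15×45 = 2650.

2650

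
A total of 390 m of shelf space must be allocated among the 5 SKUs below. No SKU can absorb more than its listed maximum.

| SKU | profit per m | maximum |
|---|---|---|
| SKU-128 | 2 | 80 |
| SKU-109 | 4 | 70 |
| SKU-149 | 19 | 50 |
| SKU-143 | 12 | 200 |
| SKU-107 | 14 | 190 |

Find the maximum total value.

Highest profit per m first: SKU-149 19 > SKU-107 14 > SKU-143 12 > SKU-109 4 > SKU-128 2.
Give SKU-149 50 to hit its cap of 50 → 340 left.
SKU-107 takes 190 to reach its cap of 190 → 150 left.
SKU-143: +150 (room for 200) → 150. Pool exhausted.
Total = 19×50 + 12×150 + 14×190 = 5410.

5410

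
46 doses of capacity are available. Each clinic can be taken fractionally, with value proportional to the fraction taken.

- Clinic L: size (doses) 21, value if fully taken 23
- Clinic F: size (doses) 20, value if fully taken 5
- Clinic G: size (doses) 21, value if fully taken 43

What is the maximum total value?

Sort by value density: Clinic G 43/21≈2.05, Clinic L 23/21≈1.1, Clinic F 5/20≈0.25.
Take all of Clinic G (21 doses, value 43) ; 25 doses left.
Take all of Clinic L (21 doses, value 23) ; 4 doses left.
Only 4 doses remain; take 4/20 of Clinic F for value 5×4/20 = 1.
Total value = 67.

67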